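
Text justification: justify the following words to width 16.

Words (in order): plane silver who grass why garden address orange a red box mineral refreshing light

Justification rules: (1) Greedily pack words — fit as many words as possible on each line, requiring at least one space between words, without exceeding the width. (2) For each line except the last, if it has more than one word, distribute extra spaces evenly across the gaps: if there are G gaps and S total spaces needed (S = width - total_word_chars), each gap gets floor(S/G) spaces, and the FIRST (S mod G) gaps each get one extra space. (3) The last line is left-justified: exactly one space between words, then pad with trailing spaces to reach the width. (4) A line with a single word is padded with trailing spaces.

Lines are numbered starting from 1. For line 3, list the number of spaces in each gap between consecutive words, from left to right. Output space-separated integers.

Line 1: ['plane', 'silver', 'who'] (min_width=16, slack=0)
Line 2: ['grass', 'why', 'garden'] (min_width=16, slack=0)
Line 3: ['address', 'orange', 'a'] (min_width=16, slack=0)
Line 4: ['red', 'box', 'mineral'] (min_width=15, slack=1)
Line 5: ['refreshing', 'light'] (min_width=16, slack=0)

Answer: 1 1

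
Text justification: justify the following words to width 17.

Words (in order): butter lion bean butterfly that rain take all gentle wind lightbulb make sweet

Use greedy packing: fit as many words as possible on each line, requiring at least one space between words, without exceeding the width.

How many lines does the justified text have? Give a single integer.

Line 1: ['butter', 'lion', 'bean'] (min_width=16, slack=1)
Line 2: ['butterfly', 'that'] (min_width=14, slack=3)
Line 3: ['rain', 'take', 'all'] (min_width=13, slack=4)
Line 4: ['gentle', 'wind'] (min_width=11, slack=6)
Line 5: ['lightbulb', 'make'] (min_width=14, slack=3)
Line 6: ['sweet'] (min_width=5, slack=12)
Total lines: 6

Answer: 6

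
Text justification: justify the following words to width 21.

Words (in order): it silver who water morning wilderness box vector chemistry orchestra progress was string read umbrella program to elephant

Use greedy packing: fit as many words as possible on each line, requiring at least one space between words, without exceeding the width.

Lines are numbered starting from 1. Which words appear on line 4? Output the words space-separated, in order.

Line 1: ['it', 'silver', 'who', 'water'] (min_width=19, slack=2)
Line 2: ['morning', 'wilderness'] (min_width=18, slack=3)
Line 3: ['box', 'vector', 'chemistry'] (min_width=20, slack=1)
Line 4: ['orchestra', 'progress'] (min_width=18, slack=3)
Line 5: ['was', 'string', 'read'] (min_width=15, slack=6)
Line 6: ['umbrella', 'program', 'to'] (min_width=19, slack=2)
Line 7: ['elephant'] (min_width=8, slack=13)

Answer: orchestra progress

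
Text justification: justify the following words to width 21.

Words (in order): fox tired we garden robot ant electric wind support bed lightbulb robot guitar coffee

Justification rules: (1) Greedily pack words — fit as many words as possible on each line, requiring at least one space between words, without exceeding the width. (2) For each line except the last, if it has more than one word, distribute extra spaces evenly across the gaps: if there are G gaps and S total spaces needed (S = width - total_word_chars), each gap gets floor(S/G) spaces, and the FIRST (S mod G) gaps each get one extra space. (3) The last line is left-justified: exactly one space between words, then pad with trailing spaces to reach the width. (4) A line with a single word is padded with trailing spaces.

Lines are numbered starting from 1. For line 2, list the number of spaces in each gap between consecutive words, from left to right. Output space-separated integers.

Answer: 3 2

Derivation:
Line 1: ['fox', 'tired', 'we', 'garden'] (min_width=19, slack=2)
Line 2: ['robot', 'ant', 'electric'] (min_width=18, slack=3)
Line 3: ['wind', 'support', 'bed'] (min_width=16, slack=5)
Line 4: ['lightbulb', 'robot'] (min_width=15, slack=6)
Line 5: ['guitar', 'coffee'] (min_width=13, slack=8)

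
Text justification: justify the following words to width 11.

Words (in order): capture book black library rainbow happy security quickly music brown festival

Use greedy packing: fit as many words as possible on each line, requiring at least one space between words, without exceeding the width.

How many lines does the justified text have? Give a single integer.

Line 1: ['capture'] (min_width=7, slack=4)
Line 2: ['book', 'black'] (min_width=10, slack=1)
Line 3: ['library'] (min_width=7, slack=4)
Line 4: ['rainbow'] (min_width=7, slack=4)
Line 5: ['happy'] (min_width=5, slack=6)
Line 6: ['security'] (min_width=8, slack=3)
Line 7: ['quickly'] (min_width=7, slack=4)
Line 8: ['music', 'brown'] (min_width=11, slack=0)
Line 9: ['festival'] (min_width=8, slack=3)
Total lines: 9

Answer: 9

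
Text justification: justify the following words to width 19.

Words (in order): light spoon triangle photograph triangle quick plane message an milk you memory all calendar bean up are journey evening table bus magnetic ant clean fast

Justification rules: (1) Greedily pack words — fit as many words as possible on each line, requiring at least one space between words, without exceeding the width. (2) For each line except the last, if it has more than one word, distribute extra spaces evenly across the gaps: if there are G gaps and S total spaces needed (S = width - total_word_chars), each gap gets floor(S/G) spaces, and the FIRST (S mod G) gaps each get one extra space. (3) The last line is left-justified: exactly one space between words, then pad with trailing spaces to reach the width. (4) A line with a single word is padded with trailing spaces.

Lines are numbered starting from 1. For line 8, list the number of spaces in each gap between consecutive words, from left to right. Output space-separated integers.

Line 1: ['light', 'spoon'] (min_width=11, slack=8)
Line 2: ['triangle', 'photograph'] (min_width=19, slack=0)
Line 3: ['triangle', 'quick'] (min_width=14, slack=5)
Line 4: ['plane', 'message', 'an'] (min_width=16, slack=3)
Line 5: ['milk', 'you', 'memory', 'all'] (min_width=19, slack=0)
Line 6: ['calendar', 'bean', 'up'] (min_width=16, slack=3)
Line 7: ['are', 'journey', 'evening'] (min_width=19, slack=0)
Line 8: ['table', 'bus', 'magnetic'] (min_width=18, slack=1)
Line 9: ['ant', 'clean', 'fast'] (min_width=14, slack=5)

Answer: 2 1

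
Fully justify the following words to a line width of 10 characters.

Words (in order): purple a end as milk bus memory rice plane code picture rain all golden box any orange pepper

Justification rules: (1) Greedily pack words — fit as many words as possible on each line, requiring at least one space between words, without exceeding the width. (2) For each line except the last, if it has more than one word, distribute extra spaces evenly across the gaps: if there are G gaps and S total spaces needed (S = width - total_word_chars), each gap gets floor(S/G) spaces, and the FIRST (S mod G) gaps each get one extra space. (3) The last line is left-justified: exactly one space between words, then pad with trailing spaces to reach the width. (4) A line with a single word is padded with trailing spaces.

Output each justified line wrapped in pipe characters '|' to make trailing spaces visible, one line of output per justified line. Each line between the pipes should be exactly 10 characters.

Answer: |purple   a|
|end     as|
|milk   bus|
|memory    |
|rice plane|
|code      |
|picture   |
|rain   all|
|golden box|
|any orange|
|pepper    |

Derivation:
Line 1: ['purple', 'a'] (min_width=8, slack=2)
Line 2: ['end', 'as'] (min_width=6, slack=4)
Line 3: ['milk', 'bus'] (min_width=8, slack=2)
Line 4: ['memory'] (min_width=6, slack=4)
Line 5: ['rice', 'plane'] (min_width=10, slack=0)
Line 6: ['code'] (min_width=4, slack=6)
Line 7: ['picture'] (min_width=7, slack=3)
Line 8: ['rain', 'all'] (min_width=8, slack=2)
Line 9: ['golden', 'box'] (min_width=10, slack=0)
Line 10: ['any', 'orange'] (min_width=10, slack=0)
Line 11: ['pepper'] (min_width=6, slack=4)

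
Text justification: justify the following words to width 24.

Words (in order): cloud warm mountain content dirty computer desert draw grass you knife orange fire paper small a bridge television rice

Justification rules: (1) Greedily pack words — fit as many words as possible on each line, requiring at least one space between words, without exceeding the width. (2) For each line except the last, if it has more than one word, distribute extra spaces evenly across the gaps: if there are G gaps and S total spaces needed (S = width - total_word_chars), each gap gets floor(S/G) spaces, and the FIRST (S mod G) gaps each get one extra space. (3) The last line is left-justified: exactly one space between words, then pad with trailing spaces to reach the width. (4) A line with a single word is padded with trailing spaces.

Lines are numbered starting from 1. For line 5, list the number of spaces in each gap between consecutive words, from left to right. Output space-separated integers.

Line 1: ['cloud', 'warm', 'mountain'] (min_width=19, slack=5)
Line 2: ['content', 'dirty', 'computer'] (min_width=22, slack=2)
Line 3: ['desert', 'draw', 'grass', 'you'] (min_width=21, slack=3)
Line 4: ['knife', 'orange', 'fire', 'paper'] (min_width=23, slack=1)
Line 5: ['small', 'a', 'bridge'] (min_width=14, slack=10)
Line 6: ['television', 'rice'] (min_width=15, slack=9)

Answer: 6 6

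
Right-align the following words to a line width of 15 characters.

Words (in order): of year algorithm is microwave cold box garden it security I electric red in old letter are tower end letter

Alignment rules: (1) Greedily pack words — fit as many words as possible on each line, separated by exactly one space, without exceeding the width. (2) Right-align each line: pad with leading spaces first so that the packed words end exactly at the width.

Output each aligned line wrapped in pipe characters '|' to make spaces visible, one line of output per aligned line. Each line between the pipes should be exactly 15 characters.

Line 1: ['of', 'year'] (min_width=7, slack=8)
Line 2: ['algorithm', 'is'] (min_width=12, slack=3)
Line 3: ['microwave', 'cold'] (min_width=14, slack=1)
Line 4: ['box', 'garden', 'it'] (min_width=13, slack=2)
Line 5: ['security', 'I'] (min_width=10, slack=5)
Line 6: ['electric', 'red', 'in'] (min_width=15, slack=0)
Line 7: ['old', 'letter', 'are'] (min_width=14, slack=1)
Line 8: ['tower', 'end'] (min_width=9, slack=6)
Line 9: ['letter'] (min_width=6, slack=9)

Answer: |        of year|
|   algorithm is|
| microwave cold|
|  box garden it|
|     security I|
|electric red in|
| old letter are|
|      tower end|
|         letter|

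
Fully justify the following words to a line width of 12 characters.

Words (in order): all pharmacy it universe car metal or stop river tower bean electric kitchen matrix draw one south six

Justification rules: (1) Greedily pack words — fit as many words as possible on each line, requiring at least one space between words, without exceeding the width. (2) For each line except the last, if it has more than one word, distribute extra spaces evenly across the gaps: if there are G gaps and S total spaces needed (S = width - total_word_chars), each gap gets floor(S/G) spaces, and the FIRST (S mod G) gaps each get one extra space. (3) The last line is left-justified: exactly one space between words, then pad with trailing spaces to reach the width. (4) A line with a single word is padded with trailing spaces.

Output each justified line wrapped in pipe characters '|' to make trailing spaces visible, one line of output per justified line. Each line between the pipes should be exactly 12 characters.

Line 1: ['all', 'pharmacy'] (min_width=12, slack=0)
Line 2: ['it', 'universe'] (min_width=11, slack=1)
Line 3: ['car', 'metal', 'or'] (min_width=12, slack=0)
Line 4: ['stop', 'river'] (min_width=10, slack=2)
Line 5: ['tower', 'bean'] (min_width=10, slack=2)
Line 6: ['electric'] (min_width=8, slack=4)
Line 7: ['kitchen'] (min_width=7, slack=5)
Line 8: ['matrix', 'draw'] (min_width=11, slack=1)
Line 9: ['one', 'south'] (min_width=9, slack=3)
Line 10: ['six'] (min_width=3, slack=9)

Answer: |all pharmacy|
|it  universe|
|car metal or|
|stop   river|
|tower   bean|
|electric    |
|kitchen     |
|matrix  draw|
|one    south|
|six         |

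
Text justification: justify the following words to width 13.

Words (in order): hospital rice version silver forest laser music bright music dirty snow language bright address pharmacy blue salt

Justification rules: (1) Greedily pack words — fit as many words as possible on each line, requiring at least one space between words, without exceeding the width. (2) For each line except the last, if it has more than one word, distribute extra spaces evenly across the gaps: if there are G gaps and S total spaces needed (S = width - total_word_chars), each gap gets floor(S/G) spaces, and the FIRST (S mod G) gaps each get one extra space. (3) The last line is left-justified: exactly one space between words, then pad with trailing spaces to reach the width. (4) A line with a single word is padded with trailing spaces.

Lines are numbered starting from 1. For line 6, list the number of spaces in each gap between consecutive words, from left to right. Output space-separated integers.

Line 1: ['hospital', 'rice'] (min_width=13, slack=0)
Line 2: ['version'] (min_width=7, slack=6)
Line 3: ['silver', 'forest'] (min_width=13, slack=0)
Line 4: ['laser', 'music'] (min_width=11, slack=2)
Line 5: ['bright', 'music'] (min_width=12, slack=1)
Line 6: ['dirty', 'snow'] (min_width=10, slack=3)
Line 7: ['language'] (min_width=8, slack=5)
Line 8: ['bright'] (min_width=6, slack=7)
Line 9: ['address'] (min_width=7, slack=6)
Line 10: ['pharmacy', 'blue'] (min_width=13, slack=0)
Line 11: ['salt'] (min_width=4, slack=9)

Answer: 4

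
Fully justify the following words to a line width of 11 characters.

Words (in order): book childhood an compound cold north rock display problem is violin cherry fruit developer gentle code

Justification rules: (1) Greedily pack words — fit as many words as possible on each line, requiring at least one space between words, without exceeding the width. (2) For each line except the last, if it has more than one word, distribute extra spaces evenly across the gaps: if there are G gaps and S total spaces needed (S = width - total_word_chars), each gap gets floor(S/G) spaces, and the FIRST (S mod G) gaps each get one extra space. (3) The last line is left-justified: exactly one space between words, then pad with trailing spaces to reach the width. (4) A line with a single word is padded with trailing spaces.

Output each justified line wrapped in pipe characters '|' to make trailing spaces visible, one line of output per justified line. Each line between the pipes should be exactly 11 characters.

Answer: |book       |
|childhood  |
|an compound|
|cold  north|
|rock       |
|display    |
|problem  is|
|violin     |
|cherry     |
|fruit      |
|developer  |
|gentle code|

Derivation:
Line 1: ['book'] (min_width=4, slack=7)
Line 2: ['childhood'] (min_width=9, slack=2)
Line 3: ['an', 'compound'] (min_width=11, slack=0)
Line 4: ['cold', 'north'] (min_width=10, slack=1)
Line 5: ['rock'] (min_width=4, slack=7)
Line 6: ['display'] (min_width=7, slack=4)
Line 7: ['problem', 'is'] (min_width=10, slack=1)
Line 8: ['violin'] (min_width=6, slack=5)
Line 9: ['cherry'] (min_width=6, slack=5)
Line 10: ['fruit'] (min_width=5, slack=6)
Line 11: ['developer'] (min_width=9, slack=2)
Line 12: ['gentle', 'code'] (min_width=11, slack=0)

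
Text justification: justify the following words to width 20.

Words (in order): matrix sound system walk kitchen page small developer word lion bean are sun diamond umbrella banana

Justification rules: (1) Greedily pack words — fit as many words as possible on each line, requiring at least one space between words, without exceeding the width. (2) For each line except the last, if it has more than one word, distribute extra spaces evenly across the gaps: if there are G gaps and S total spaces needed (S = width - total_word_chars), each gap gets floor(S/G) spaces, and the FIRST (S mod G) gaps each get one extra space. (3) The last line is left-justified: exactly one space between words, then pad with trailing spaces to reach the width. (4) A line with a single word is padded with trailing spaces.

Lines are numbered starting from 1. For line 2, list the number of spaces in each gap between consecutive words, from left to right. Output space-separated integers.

Answer: 3 2

Derivation:
Line 1: ['matrix', 'sound', 'system'] (min_width=19, slack=1)
Line 2: ['walk', 'kitchen', 'page'] (min_width=17, slack=3)
Line 3: ['small', 'developer', 'word'] (min_width=20, slack=0)
Line 4: ['lion', 'bean', 'are', 'sun'] (min_width=17, slack=3)
Line 5: ['diamond', 'umbrella'] (min_width=16, slack=4)
Line 6: ['banana'] (min_width=6, slack=14)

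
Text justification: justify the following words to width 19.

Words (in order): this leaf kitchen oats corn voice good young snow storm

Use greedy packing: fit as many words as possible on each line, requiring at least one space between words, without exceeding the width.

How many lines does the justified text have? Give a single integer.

Line 1: ['this', 'leaf', 'kitchen'] (min_width=17, slack=2)
Line 2: ['oats', 'corn', 'voice'] (min_width=15, slack=4)
Line 3: ['good', 'young', 'snow'] (min_width=15, slack=4)
Line 4: ['storm'] (min_width=5, slack=14)
Total lines: 4

Answer: 4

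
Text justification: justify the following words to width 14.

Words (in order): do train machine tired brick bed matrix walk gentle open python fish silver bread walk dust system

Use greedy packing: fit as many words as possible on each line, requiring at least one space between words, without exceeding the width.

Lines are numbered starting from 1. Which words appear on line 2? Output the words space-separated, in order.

Line 1: ['do', 'train'] (min_width=8, slack=6)
Line 2: ['machine', 'tired'] (min_width=13, slack=1)
Line 3: ['brick', 'bed'] (min_width=9, slack=5)
Line 4: ['matrix', 'walk'] (min_width=11, slack=3)
Line 5: ['gentle', 'open'] (min_width=11, slack=3)
Line 6: ['python', 'fish'] (min_width=11, slack=3)
Line 7: ['silver', 'bread'] (min_width=12, slack=2)
Line 8: ['walk', 'dust'] (min_width=9, slack=5)
Line 9: ['system'] (min_width=6, slack=8)

Answer: machine tired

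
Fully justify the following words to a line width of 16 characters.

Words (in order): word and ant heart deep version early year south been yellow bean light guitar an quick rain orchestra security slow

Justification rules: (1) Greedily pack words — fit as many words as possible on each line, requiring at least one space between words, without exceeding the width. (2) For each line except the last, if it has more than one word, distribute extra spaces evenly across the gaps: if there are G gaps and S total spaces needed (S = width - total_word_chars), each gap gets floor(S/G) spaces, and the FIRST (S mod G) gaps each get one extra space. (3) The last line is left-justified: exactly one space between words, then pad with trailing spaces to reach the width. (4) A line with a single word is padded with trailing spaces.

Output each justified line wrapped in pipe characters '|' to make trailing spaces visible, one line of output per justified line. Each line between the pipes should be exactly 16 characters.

Line 1: ['word', 'and', 'ant'] (min_width=12, slack=4)
Line 2: ['heart', 'deep'] (min_width=10, slack=6)
Line 3: ['version', 'early'] (min_width=13, slack=3)
Line 4: ['year', 'south', 'been'] (min_width=15, slack=1)
Line 5: ['yellow', 'bean'] (min_width=11, slack=5)
Line 6: ['light', 'guitar', 'an'] (min_width=15, slack=1)
Line 7: ['quick', 'rain'] (min_width=10, slack=6)
Line 8: ['orchestra'] (min_width=9, slack=7)
Line 9: ['security', 'slow'] (min_width=13, slack=3)

Answer: |word   and   ant|
|heart       deep|
|version    early|
|year  south been|
|yellow      bean|
|light  guitar an|
|quick       rain|
|orchestra       |
|security slow   |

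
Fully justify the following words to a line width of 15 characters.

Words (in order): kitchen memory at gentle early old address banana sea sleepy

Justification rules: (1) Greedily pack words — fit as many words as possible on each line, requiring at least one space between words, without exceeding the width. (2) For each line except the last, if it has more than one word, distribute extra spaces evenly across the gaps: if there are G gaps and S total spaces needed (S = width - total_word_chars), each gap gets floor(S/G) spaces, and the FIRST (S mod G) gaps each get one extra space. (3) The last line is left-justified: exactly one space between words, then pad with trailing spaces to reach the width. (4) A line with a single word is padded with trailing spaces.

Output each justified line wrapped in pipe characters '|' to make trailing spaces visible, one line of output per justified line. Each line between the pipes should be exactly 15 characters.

Answer: |kitchen  memory|
|at gentle early|
|old     address|
|banana      sea|
|sleepy         |

Derivation:
Line 1: ['kitchen', 'memory'] (min_width=14, slack=1)
Line 2: ['at', 'gentle', 'early'] (min_width=15, slack=0)
Line 3: ['old', 'address'] (min_width=11, slack=4)
Line 4: ['banana', 'sea'] (min_width=10, slack=5)
Line 5: ['sleepy'] (min_width=6, slack=9)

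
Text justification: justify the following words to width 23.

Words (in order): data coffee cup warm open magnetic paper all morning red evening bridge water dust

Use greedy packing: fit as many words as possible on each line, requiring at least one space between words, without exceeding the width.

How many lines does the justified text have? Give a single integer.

Answer: 4

Derivation:
Line 1: ['data', 'coffee', 'cup', 'warm'] (min_width=20, slack=3)
Line 2: ['open', 'magnetic', 'paper', 'all'] (min_width=23, slack=0)
Line 3: ['morning', 'red', 'evening'] (min_width=19, slack=4)
Line 4: ['bridge', 'water', 'dust'] (min_width=17, slack=6)
Total lines: 4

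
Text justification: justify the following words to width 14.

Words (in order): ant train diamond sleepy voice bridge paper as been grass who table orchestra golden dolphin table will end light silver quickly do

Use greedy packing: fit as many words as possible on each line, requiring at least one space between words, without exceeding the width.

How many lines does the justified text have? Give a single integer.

Line 1: ['ant', 'train'] (min_width=9, slack=5)
Line 2: ['diamond', 'sleepy'] (min_width=14, slack=0)
Line 3: ['voice', 'bridge'] (min_width=12, slack=2)
Line 4: ['paper', 'as', 'been'] (min_width=13, slack=1)
Line 5: ['grass', 'who'] (min_width=9, slack=5)
Line 6: ['table'] (min_width=5, slack=9)
Line 7: ['orchestra'] (min_width=9, slack=5)
Line 8: ['golden', 'dolphin'] (min_width=14, slack=0)
Line 9: ['table', 'will', 'end'] (min_width=14, slack=0)
Line 10: ['light', 'silver'] (min_width=12, slack=2)
Line 11: ['quickly', 'do'] (min_width=10, slack=4)
Total lines: 11

Answer: 11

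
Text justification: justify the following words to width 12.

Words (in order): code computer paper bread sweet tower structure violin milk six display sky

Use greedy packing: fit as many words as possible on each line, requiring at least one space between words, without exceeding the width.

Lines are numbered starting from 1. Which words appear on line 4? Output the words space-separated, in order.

Line 1: ['code'] (min_width=4, slack=8)
Line 2: ['computer'] (min_width=8, slack=4)
Line 3: ['paper', 'bread'] (min_width=11, slack=1)
Line 4: ['sweet', 'tower'] (min_width=11, slack=1)
Line 5: ['structure'] (min_width=9, slack=3)
Line 6: ['violin', 'milk'] (min_width=11, slack=1)
Line 7: ['six', 'display'] (min_width=11, slack=1)
Line 8: ['sky'] (min_width=3, slack=9)

Answer: sweet tower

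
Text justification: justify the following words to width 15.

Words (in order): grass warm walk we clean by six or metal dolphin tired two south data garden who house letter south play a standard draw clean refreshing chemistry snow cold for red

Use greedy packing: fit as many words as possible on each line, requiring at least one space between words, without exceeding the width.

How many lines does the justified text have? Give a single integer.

Line 1: ['grass', 'warm', 'walk'] (min_width=15, slack=0)
Line 2: ['we', 'clean', 'by', 'six'] (min_width=15, slack=0)
Line 3: ['or', 'metal'] (min_width=8, slack=7)
Line 4: ['dolphin', 'tired'] (min_width=13, slack=2)
Line 5: ['two', 'south', 'data'] (min_width=14, slack=1)
Line 6: ['garden', 'who'] (min_width=10, slack=5)
Line 7: ['house', 'letter'] (min_width=12, slack=3)
Line 8: ['south', 'play', 'a'] (min_width=12, slack=3)
Line 9: ['standard', 'draw'] (min_width=13, slack=2)
Line 10: ['clean'] (min_width=5, slack=10)
Line 11: ['refreshing'] (min_width=10, slack=5)
Line 12: ['chemistry', 'snow'] (min_width=14, slack=1)
Line 13: ['cold', 'for', 'red'] (min_width=12, slack=3)
Total lines: 13

Answer: 13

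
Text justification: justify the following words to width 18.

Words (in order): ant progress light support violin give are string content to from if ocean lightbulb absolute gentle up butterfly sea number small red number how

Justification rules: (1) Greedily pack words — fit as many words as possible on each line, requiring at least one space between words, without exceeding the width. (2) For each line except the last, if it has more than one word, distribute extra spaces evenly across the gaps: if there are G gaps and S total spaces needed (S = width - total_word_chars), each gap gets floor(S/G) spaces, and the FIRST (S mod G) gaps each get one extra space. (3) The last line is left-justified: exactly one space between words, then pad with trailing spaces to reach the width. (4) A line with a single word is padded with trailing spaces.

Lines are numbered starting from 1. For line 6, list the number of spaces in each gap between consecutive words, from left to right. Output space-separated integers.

Answer: 1 1

Derivation:
Line 1: ['ant', 'progress', 'light'] (min_width=18, slack=0)
Line 2: ['support', 'violin'] (min_width=14, slack=4)
Line 3: ['give', 'are', 'string'] (min_width=15, slack=3)
Line 4: ['content', 'to', 'from', 'if'] (min_width=18, slack=0)
Line 5: ['ocean', 'lightbulb'] (min_width=15, slack=3)
Line 6: ['absolute', 'gentle', 'up'] (min_width=18, slack=0)
Line 7: ['butterfly', 'sea'] (min_width=13, slack=5)
Line 8: ['number', 'small', 'red'] (min_width=16, slack=2)
Line 9: ['number', 'how'] (min_width=10, slack=8)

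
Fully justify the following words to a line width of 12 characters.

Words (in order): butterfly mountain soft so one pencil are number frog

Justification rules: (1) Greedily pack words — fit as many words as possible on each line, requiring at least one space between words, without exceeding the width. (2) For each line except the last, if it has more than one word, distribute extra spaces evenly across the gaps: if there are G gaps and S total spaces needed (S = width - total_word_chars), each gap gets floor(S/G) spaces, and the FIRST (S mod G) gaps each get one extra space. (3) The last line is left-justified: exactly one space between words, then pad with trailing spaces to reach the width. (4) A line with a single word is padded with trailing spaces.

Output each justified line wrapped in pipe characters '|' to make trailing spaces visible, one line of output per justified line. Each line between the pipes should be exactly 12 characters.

Answer: |butterfly   |
|mountain    |
|soft  so one|
|pencil   are|
|number frog |

Derivation:
Line 1: ['butterfly'] (min_width=9, slack=3)
Line 2: ['mountain'] (min_width=8, slack=4)
Line 3: ['soft', 'so', 'one'] (min_width=11, slack=1)
Line 4: ['pencil', 'are'] (min_width=10, slack=2)
Line 5: ['number', 'frog'] (min_width=11, slack=1)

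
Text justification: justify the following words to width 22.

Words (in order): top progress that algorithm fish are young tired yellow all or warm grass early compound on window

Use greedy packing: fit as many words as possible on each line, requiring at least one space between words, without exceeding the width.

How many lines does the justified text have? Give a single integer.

Line 1: ['top', 'progress', 'that'] (min_width=17, slack=5)
Line 2: ['algorithm', 'fish', 'are'] (min_width=18, slack=4)
Line 3: ['young', 'tired', 'yellow', 'all'] (min_width=22, slack=0)
Line 4: ['or', 'warm', 'grass', 'early'] (min_width=19, slack=3)
Line 5: ['compound', 'on', 'window'] (min_width=18, slack=4)
Total lines: 5

Answer: 5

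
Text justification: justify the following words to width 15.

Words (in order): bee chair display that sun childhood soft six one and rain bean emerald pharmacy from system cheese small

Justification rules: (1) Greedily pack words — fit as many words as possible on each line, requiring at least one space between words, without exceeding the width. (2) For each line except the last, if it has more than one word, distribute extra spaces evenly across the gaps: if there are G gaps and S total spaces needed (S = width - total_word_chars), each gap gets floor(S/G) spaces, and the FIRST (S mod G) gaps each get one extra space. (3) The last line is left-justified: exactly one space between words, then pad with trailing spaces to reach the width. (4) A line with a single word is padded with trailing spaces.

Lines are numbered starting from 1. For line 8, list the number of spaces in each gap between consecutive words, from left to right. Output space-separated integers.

Line 1: ['bee', 'chair'] (min_width=9, slack=6)
Line 2: ['display', 'that'] (min_width=12, slack=3)
Line 3: ['sun', 'childhood'] (min_width=13, slack=2)
Line 4: ['soft', 'six', 'one'] (min_width=12, slack=3)
Line 5: ['and', 'rain', 'bean'] (min_width=13, slack=2)
Line 6: ['emerald'] (min_width=7, slack=8)
Line 7: ['pharmacy', 'from'] (min_width=13, slack=2)
Line 8: ['system', 'cheese'] (min_width=13, slack=2)
Line 9: ['small'] (min_width=5, slack=10)

Answer: 3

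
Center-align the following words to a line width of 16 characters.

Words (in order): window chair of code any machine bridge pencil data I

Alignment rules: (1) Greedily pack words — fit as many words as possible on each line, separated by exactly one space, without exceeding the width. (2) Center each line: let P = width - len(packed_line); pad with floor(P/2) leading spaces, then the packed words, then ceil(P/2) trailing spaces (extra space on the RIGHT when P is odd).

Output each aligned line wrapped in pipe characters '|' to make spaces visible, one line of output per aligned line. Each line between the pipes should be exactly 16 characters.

Answer: |window chair of |
|code any machine|
| bridge pencil  |
|     data I     |

Derivation:
Line 1: ['window', 'chair', 'of'] (min_width=15, slack=1)
Line 2: ['code', 'any', 'machine'] (min_width=16, slack=0)
Line 3: ['bridge', 'pencil'] (min_width=13, slack=3)
Line 4: ['data', 'I'] (min_width=6, slack=10)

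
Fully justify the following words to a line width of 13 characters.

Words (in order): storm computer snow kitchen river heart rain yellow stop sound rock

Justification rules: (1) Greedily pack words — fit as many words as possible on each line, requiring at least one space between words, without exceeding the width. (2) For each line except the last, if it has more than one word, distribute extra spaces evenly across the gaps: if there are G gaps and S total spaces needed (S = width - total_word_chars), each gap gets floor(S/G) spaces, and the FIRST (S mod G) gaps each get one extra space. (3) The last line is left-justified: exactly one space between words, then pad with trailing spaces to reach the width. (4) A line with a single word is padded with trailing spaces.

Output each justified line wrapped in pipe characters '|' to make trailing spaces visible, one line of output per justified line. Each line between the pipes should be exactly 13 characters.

Answer: |storm        |
|computer snow|
|kitchen river|
|heart    rain|
|yellow   stop|
|sound rock   |

Derivation:
Line 1: ['storm'] (min_width=5, slack=8)
Line 2: ['computer', 'snow'] (min_width=13, slack=0)
Line 3: ['kitchen', 'river'] (min_width=13, slack=0)
Line 4: ['heart', 'rain'] (min_width=10, slack=3)
Line 5: ['yellow', 'stop'] (min_width=11, slack=2)
Line 6: ['sound', 'rock'] (min_width=10, slack=3)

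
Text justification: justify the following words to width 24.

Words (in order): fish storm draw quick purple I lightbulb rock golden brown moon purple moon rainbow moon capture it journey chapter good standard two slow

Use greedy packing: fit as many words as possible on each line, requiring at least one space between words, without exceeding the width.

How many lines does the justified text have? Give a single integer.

Answer: 7

Derivation:
Line 1: ['fish', 'storm', 'draw', 'quick'] (min_width=21, slack=3)
Line 2: ['purple', 'I', 'lightbulb', 'rock'] (min_width=23, slack=1)
Line 3: ['golden', 'brown', 'moon', 'purple'] (min_width=24, slack=0)
Line 4: ['moon', 'rainbow', 'moon'] (min_width=17, slack=7)
Line 5: ['capture', 'it', 'journey'] (min_width=18, slack=6)
Line 6: ['chapter', 'good', 'standard'] (min_width=21, slack=3)
Line 7: ['two', 'slow'] (min_width=8, slack=16)
Total lines: 7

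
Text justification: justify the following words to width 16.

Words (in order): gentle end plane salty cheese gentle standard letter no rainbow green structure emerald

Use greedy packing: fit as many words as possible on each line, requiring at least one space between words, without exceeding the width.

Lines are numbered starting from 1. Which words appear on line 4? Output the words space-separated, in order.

Answer: letter no

Derivation:
Line 1: ['gentle', 'end', 'plane'] (min_width=16, slack=0)
Line 2: ['salty', 'cheese'] (min_width=12, slack=4)
Line 3: ['gentle', 'standard'] (min_width=15, slack=1)
Line 4: ['letter', 'no'] (min_width=9, slack=7)
Line 5: ['rainbow', 'green'] (min_width=13, slack=3)
Line 6: ['structure'] (min_width=9, slack=7)
Line 7: ['emerald'] (min_width=7, slack=9)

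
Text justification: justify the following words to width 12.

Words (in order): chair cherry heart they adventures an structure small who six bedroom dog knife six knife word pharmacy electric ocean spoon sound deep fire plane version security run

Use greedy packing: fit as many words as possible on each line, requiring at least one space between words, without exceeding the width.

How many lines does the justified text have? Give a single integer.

Answer: 16

Derivation:
Line 1: ['chair', 'cherry'] (min_width=12, slack=0)
Line 2: ['heart', 'they'] (min_width=10, slack=2)
Line 3: ['adventures'] (min_width=10, slack=2)
Line 4: ['an', 'structure'] (min_width=12, slack=0)
Line 5: ['small', 'who'] (min_width=9, slack=3)
Line 6: ['six', 'bedroom'] (min_width=11, slack=1)
Line 7: ['dog', 'knife'] (min_width=9, slack=3)
Line 8: ['six', 'knife'] (min_width=9, slack=3)
Line 9: ['word'] (min_width=4, slack=8)
Line 10: ['pharmacy'] (min_width=8, slack=4)
Line 11: ['electric'] (min_width=8, slack=4)
Line 12: ['ocean', 'spoon'] (min_width=11, slack=1)
Line 13: ['sound', 'deep'] (min_width=10, slack=2)
Line 14: ['fire', 'plane'] (min_width=10, slack=2)
Line 15: ['version'] (min_width=7, slack=5)
Line 16: ['security', 'run'] (min_width=12, slack=0)
Total lines: 16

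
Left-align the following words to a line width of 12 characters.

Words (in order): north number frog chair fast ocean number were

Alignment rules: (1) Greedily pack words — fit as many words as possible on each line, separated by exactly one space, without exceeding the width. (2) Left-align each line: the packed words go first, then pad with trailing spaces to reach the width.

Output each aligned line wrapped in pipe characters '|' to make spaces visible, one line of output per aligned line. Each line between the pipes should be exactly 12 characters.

Answer: |north number|
|frog chair  |
|fast ocean  |
|number were |

Derivation:
Line 1: ['north', 'number'] (min_width=12, slack=0)
Line 2: ['frog', 'chair'] (min_width=10, slack=2)
Line 3: ['fast', 'ocean'] (min_width=10, slack=2)
Line 4: ['number', 'were'] (min_width=11, slack=1)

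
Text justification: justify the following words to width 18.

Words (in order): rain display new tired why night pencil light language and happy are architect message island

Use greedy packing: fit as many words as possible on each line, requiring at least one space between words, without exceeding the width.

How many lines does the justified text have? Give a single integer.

Answer: 6

Derivation:
Line 1: ['rain', 'display', 'new'] (min_width=16, slack=2)
Line 2: ['tired', 'why', 'night'] (min_width=15, slack=3)
Line 3: ['pencil', 'light'] (min_width=12, slack=6)
Line 4: ['language', 'and', 'happy'] (min_width=18, slack=0)
Line 5: ['are', 'architect'] (min_width=13, slack=5)
Line 6: ['message', 'island'] (min_width=14, slack=4)
Total lines: 6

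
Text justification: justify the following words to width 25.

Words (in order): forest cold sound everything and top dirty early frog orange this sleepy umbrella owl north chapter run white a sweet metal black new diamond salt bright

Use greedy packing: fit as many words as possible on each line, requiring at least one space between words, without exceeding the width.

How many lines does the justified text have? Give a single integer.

Answer: 7

Derivation:
Line 1: ['forest', 'cold', 'sound'] (min_width=17, slack=8)
Line 2: ['everything', 'and', 'top', 'dirty'] (min_width=24, slack=1)
Line 3: ['early', 'frog', 'orange', 'this'] (min_width=22, slack=3)
Line 4: ['sleepy', 'umbrella', 'owl', 'north'] (min_width=25, slack=0)
Line 5: ['chapter', 'run', 'white', 'a', 'sweet'] (min_width=25, slack=0)
Line 6: ['metal', 'black', 'new', 'diamond'] (min_width=23, slack=2)
Line 7: ['salt', 'bright'] (min_width=11, slack=14)
Total lines: 7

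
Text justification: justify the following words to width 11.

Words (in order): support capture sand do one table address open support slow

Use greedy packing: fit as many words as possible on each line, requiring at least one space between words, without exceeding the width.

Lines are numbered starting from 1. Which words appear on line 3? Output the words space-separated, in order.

Line 1: ['support'] (min_width=7, slack=4)
Line 2: ['capture'] (min_width=7, slack=4)
Line 3: ['sand', 'do', 'one'] (min_width=11, slack=0)
Line 4: ['table'] (min_width=5, slack=6)
Line 5: ['address'] (min_width=7, slack=4)
Line 6: ['open'] (min_width=4, slack=7)
Line 7: ['support'] (min_width=7, slack=4)
Line 8: ['slow'] (min_width=4, slack=7)

Answer: sand do one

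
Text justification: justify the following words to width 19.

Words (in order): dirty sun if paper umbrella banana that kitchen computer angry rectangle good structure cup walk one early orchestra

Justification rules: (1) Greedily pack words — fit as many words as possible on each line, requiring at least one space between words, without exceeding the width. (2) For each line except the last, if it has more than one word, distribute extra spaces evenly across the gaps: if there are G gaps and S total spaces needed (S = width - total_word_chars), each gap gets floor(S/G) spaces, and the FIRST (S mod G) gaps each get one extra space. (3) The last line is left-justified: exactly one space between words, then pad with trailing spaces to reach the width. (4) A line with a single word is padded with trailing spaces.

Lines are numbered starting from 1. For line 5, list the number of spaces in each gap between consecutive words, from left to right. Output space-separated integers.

Line 1: ['dirty', 'sun', 'if', 'paper'] (min_width=18, slack=1)
Line 2: ['umbrella', 'banana'] (min_width=15, slack=4)
Line 3: ['that', 'kitchen'] (min_width=12, slack=7)
Line 4: ['computer', 'angry'] (min_width=14, slack=5)
Line 5: ['rectangle', 'good'] (min_width=14, slack=5)
Line 6: ['structure', 'cup', 'walk'] (min_width=18, slack=1)
Line 7: ['one', 'early', 'orchestra'] (min_width=19, slack=0)

Answer: 6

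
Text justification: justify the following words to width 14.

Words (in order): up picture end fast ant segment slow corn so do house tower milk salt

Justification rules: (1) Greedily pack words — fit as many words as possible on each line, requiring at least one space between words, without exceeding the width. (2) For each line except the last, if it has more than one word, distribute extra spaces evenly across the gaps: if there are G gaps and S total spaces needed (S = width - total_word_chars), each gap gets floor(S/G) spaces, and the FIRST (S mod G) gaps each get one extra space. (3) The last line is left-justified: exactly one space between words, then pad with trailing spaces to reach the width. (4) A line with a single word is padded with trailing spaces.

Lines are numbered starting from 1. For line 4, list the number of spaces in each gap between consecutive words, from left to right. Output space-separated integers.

Line 1: ['up', 'picture', 'end'] (min_width=14, slack=0)
Line 2: ['fast', 'ant'] (min_width=8, slack=6)
Line 3: ['segment', 'slow'] (min_width=12, slack=2)
Line 4: ['corn', 'so', 'do'] (min_width=10, slack=4)
Line 5: ['house', 'tower'] (min_width=11, slack=3)
Line 6: ['milk', 'salt'] (min_width=9, slack=5)

Answer: 3 3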